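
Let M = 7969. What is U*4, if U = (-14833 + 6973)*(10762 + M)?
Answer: -588902640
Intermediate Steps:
U = -147225660 (U = (-14833 + 6973)*(10762 + 7969) = -7860*18731 = -147225660)
U*4 = -147225660*4 = -588902640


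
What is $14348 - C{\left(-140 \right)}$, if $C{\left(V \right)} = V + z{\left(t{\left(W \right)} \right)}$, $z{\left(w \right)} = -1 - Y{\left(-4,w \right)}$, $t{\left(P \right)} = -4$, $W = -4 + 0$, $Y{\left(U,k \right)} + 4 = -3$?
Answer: $14482$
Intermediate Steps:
$Y{\left(U,k \right)} = -7$ ($Y{\left(U,k \right)} = -4 - 3 = -7$)
$W = -4$
$z{\left(w \right)} = 6$ ($z{\left(w \right)} = -1 - -7 = -1 + 7 = 6$)
$C{\left(V \right)} = 6 + V$ ($C{\left(V \right)} = V + 6 = 6 + V$)
$14348 - C{\left(-140 \right)} = 14348 - \left(6 - 140\right) = 14348 - -134 = 14348 + 134 = 14482$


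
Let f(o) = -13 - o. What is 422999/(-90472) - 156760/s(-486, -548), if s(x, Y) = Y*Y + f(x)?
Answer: -141410760943/27211896744 ≈ -5.1967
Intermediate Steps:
s(x, Y) = -13 + Y**2 - x (s(x, Y) = Y*Y + (-13 - x) = Y**2 + (-13 - x) = -13 + Y**2 - x)
422999/(-90472) - 156760/s(-486, -548) = 422999/(-90472) - 156760/(-13 + (-548)**2 - 1*(-486)) = 422999*(-1/90472) - 156760/(-13 + 300304 + 486) = -422999/90472 - 156760/300777 = -141410760943/27211896744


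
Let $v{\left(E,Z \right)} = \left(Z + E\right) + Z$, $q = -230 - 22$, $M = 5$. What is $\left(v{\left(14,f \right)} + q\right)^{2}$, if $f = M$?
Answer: $51984$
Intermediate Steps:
$f = 5$
$q = -252$ ($q = -230 - 22 = -252$)
$v{\left(E,Z \right)} = E + 2 Z$ ($v{\left(E,Z \right)} = \left(E + Z\right) + Z = E + 2 Z$)
$\left(v{\left(14,f \right)} + q\right)^{2} = \left(\left(14 + 2 \cdot 5\right) - 252\right)^{2} = \left(\left(14 + 10\right) - 252\right)^{2} = \left(24 - 252\right)^{2} = \left(-228\right)^{2} = 51984$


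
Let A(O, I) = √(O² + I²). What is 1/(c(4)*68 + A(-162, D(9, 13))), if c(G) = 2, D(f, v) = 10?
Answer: -17/981 + √6586/3924 ≈ 0.0033522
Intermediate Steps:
A(O, I) = √(I² + O²)
1/(c(4)*68 + A(-162, D(9, 13))) = 1/(2*68 + √(10² + (-162)²)) = 1/(136 + √(100 + 26244)) = 1/(136 + √26344) = 1/(136 + 2*√6586)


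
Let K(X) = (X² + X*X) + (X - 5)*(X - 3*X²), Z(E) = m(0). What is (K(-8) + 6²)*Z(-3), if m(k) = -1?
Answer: -2764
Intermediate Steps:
Z(E) = -1
K(X) = 2*X² + (-5 + X)*(X - 3*X²) (K(X) = (X² + X²) + (-5 + X)*(X - 3*X²) = 2*X² + (-5 + X)*(X - 3*X²))
(K(-8) + 6²)*Z(-3) = (-8*(-5 - 3*(-8)² + 18*(-8)) + 6²)*(-1) = (-8*(-5 - 3*64 - 144) + 36)*(-1) = (-8*(-5 - 192 - 144) + 36)*(-1) = (-8*(-341) + 36)*(-1) = (2728 + 36)*(-1) = 2764*(-1) = -2764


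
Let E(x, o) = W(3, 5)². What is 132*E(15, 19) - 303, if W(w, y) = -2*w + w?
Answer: 885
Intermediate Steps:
W(w, y) = -w
E(x, o) = 9 (E(x, o) = (-1*3)² = (-3)² = 9)
132*E(15, 19) - 303 = 132*9 - 303 = 1188 - 303 = 885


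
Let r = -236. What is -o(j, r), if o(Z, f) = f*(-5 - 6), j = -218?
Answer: -2596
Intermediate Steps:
o(Z, f) = -11*f (o(Z, f) = f*(-11) = -11*f)
-o(j, r) = -(-11)*(-236) = -1*2596 = -2596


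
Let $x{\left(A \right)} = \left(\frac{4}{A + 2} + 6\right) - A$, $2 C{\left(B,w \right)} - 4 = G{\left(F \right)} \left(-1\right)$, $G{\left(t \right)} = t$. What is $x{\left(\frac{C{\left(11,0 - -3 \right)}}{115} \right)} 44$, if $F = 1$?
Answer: $\frac{18681322}{53245} \approx 350.86$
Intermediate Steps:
$C{\left(B,w \right)} = \frac{3}{2}$ ($C{\left(B,w \right)} = 2 + \frac{1 \left(-1\right)}{2} = 2 + \frac{1}{2} \left(-1\right) = 2 - \frac{1}{2} = \frac{3}{2}$)
$x{\left(A \right)} = 6 - A + \frac{4}{2 + A}$ ($x{\left(A \right)} = \left(\frac{4}{2 + A} + 6\right) - A = \left(6 + \frac{4}{2 + A}\right) - A = 6 - A + \frac{4}{2 + A}$)
$x{\left(\frac{C{\left(11,0 - -3 \right)}}{115} \right)} 44 = \frac{16 - \left(\frac{3}{2 \cdot 115}\right)^{2} + 4 \frac{3}{2 \cdot 115}}{2 + \frac{3}{2 \cdot 115}} \cdot 44 = \frac{16 - \left(\frac{3}{2} \cdot \frac{1}{115}\right)^{2} + 4 \cdot \frac{3}{2} \cdot \frac{1}{115}}{2 + \frac{3}{2} \cdot \frac{1}{115}} \cdot 44 = \frac{16 - \left(\frac{3}{230}\right)^{2} + 4 \cdot \frac{3}{230}}{2 + \frac{3}{230}} \cdot 44 = \frac{16 - \frac{9}{52900} + \frac{6}{115}}{\frac{463}{230}} \cdot 44 = \frac{230 \left(16 - \frac{9}{52900} + \frac{6}{115}\right)}{463} \cdot 44 = \frac{230}{463} \cdot \frac{849151}{52900} \cdot 44 = \frac{849151}{106490} \cdot 44 = \frac{18681322}{53245}$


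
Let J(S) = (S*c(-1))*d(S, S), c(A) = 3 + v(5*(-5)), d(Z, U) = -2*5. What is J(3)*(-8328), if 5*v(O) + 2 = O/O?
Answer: 699552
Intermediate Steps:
d(Z, U) = -10
v(O) = -1/5 (v(O) = -2/5 + (O/O)/5 = -2/5 + (1/5)*1 = -2/5 + 1/5 = -1/5)
c(A) = 14/5 (c(A) = 3 - 1/5 = 14/5)
J(S) = -28*S (J(S) = (S*(14/5))*(-10) = (14*S/5)*(-10) = -28*S)
J(3)*(-8328) = -28*3*(-8328) = -84*(-8328) = 699552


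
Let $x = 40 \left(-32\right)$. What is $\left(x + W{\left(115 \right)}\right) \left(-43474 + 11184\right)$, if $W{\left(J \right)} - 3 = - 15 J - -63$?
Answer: $94900310$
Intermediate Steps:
$W{\left(J \right)} = 66 - 15 J$ ($W{\left(J \right)} = 3 - \left(-63 + 15 J\right) = 66 - 15 J$)
$x = -1280$
$\left(x + W{\left(115 \right)}\right) \left(-43474 + 11184\right) = \left(-1280 + \left(66 - 1725\right)\right) \left(-43474 + 11184\right) = \left(-1280 + \left(66 - 1725\right)\right) \left(-32290\right) = \left(-1280 - 1659\right) \left(-32290\right) = \left(-2939\right) \left(-32290\right) = 94900310$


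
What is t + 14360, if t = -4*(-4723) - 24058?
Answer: 9194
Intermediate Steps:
t = -5166 (t = 18892 - 24058 = -5166)
t + 14360 = -5166 + 14360 = 9194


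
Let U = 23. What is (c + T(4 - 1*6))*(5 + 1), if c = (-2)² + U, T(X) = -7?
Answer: 120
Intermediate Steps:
c = 27 (c = (-2)² + 23 = 4 + 23 = 27)
(c + T(4 - 1*6))*(5 + 1) = (27 - 7)*(5 + 1) = 20*6 = 120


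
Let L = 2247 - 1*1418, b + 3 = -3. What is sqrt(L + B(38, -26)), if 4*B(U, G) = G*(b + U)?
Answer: 3*sqrt(69) ≈ 24.920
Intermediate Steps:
b = -6 (b = -3 - 3 = -6)
B(U, G) = G*(-6 + U)/4 (B(U, G) = (G*(-6 + U))/4 = G*(-6 + U)/4)
L = 829 (L = 2247 - 1418 = 829)
sqrt(L + B(38, -26)) = sqrt(829 + (1/4)*(-26)*(-6 + 38)) = sqrt(829 + (1/4)*(-26)*32) = sqrt(829 - 208) = sqrt(621) = 3*sqrt(69)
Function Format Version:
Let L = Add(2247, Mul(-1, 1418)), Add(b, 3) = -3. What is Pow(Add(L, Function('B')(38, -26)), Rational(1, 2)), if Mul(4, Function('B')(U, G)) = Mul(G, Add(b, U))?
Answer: Mul(3, Pow(69, Rational(1, 2))) ≈ 24.920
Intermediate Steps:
b = -6 (b = Add(-3, -3) = -6)
Function('B')(U, G) = Mul(Rational(1, 4), G, Add(-6, U)) (Function('B')(U, G) = Mul(Rational(1, 4), Mul(G, Add(-6, U))) = Mul(Rational(1, 4), G, Add(-6, U)))
L = 829 (L = Add(2247, -1418) = 829)
Pow(Add(L, Function('B')(38, -26)), Rational(1, 2)) = Pow(Add(829, Mul(Rational(1, 4), -26, Add(-6, 38))), Rational(1, 2)) = Pow(Add(829, Mul(Rational(1, 4), -26, 32)), Rational(1, 2)) = Pow(Add(829, -208), Rational(1, 2)) = Pow(621, Rational(1, 2)) = Mul(3, Pow(69, Rational(1, 2)))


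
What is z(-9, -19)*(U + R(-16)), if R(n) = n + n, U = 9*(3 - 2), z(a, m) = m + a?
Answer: 644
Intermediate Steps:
z(a, m) = a + m
U = 9 (U = 9*1 = 9)
R(n) = 2*n
z(-9, -19)*(U + R(-16)) = (-9 - 19)*(9 + 2*(-16)) = -28*(9 - 32) = -28*(-23) = 644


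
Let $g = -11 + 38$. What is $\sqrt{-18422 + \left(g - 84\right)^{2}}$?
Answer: $i \sqrt{15173} \approx 123.18 i$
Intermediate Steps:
$g = 27$
$\sqrt{-18422 + \left(g - 84\right)^{2}} = \sqrt{-18422 + \left(27 - 84\right)^{2}} = \sqrt{-18422 + \left(-57\right)^{2}} = \sqrt{-18422 + 3249} = \sqrt{-15173} = i \sqrt{15173}$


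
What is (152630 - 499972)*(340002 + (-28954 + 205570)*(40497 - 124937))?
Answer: 5179951203528996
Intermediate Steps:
(152630 - 499972)*(340002 + (-28954 + 205570)*(40497 - 124937)) = -347342*(340002 + 176616*(-84440)) = -347342*(340002 - 14913455040) = -347342*(-14913115038) = 5179951203528996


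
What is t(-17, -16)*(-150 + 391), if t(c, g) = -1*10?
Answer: -2410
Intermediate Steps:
t(c, g) = -10
t(-17, -16)*(-150 + 391) = -10*(-150 + 391) = -10*241 = -2410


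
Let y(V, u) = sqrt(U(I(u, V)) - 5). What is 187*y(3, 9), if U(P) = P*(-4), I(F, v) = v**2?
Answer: 187*I*sqrt(41) ≈ 1197.4*I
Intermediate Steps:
U(P) = -4*P
y(V, u) = sqrt(-5 - 4*V**2) (y(V, u) = sqrt(-4*V**2 - 5) = sqrt(-5 - 4*V**2))
187*y(3, 9) = 187*sqrt(-5 - 4*3**2) = 187*sqrt(-5 - 4*9) = 187*sqrt(-5 - 36) = 187*sqrt(-41) = 187*(I*sqrt(41)) = 187*I*sqrt(41)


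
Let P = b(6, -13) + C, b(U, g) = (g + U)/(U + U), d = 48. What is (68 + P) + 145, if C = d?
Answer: 3125/12 ≈ 260.42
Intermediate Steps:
b(U, g) = (U + g)/(2*U) (b(U, g) = (U + g)/((2*U)) = (U + g)*(1/(2*U)) = (U + g)/(2*U))
C = 48
P = 569/12 (P = (½)*(6 - 13)/6 + 48 = (½)*(⅙)*(-7) + 48 = -7/12 + 48 = 569/12 ≈ 47.417)
(68 + P) + 145 = (68 + 569/12) + 145 = 1385/12 + 145 = 3125/12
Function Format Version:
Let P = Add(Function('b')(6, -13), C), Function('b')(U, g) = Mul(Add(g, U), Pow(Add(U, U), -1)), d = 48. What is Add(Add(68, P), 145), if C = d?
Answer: Rational(3125, 12) ≈ 260.42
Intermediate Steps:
Function('b')(U, g) = Mul(Rational(1, 2), Pow(U, -1), Add(U, g)) (Function('b')(U, g) = Mul(Add(U, g), Pow(Mul(2, U), -1)) = Mul(Add(U, g), Mul(Rational(1, 2), Pow(U, -1))) = Mul(Rational(1, 2), Pow(U, -1), Add(U, g)))
C = 48
P = Rational(569, 12) (P = Add(Mul(Rational(1, 2), Pow(6, -1), Add(6, -13)), 48) = Add(Mul(Rational(1, 2), Rational(1, 6), -7), 48) = Add(Rational(-7, 12), 48) = Rational(569, 12) ≈ 47.417)
Add(Add(68, P), 145) = Add(Add(68, Rational(569, 12)), 145) = Add(Rational(1385, 12), 145) = Rational(3125, 12)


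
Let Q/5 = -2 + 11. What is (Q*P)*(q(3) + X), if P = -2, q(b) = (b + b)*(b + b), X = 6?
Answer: -3780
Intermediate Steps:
q(b) = 4*b² (q(b) = (2*b)*(2*b) = 4*b²)
Q = 45 (Q = 5*(-2 + 11) = 5*9 = 45)
(Q*P)*(q(3) + X) = (45*(-2))*(4*3² + 6) = -90*(4*9 + 6) = -90*(36 + 6) = -90*42 = -3780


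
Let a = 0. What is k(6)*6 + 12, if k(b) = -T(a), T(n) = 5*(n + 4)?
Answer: -108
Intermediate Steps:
T(n) = 20 + 5*n (T(n) = 5*(4 + n) = 20 + 5*n)
k(b) = -20 (k(b) = -(20 + 5*0) = -(20 + 0) = -1*20 = -20)
k(6)*6 + 12 = -20*6 + 12 = -120 + 12 = -108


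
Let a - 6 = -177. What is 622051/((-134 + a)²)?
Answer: 622051/93025 ≈ 6.6869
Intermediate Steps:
a = -171 (a = 6 - 177 = -171)
622051/((-134 + a)²) = 622051/((-134 - 171)²) = 622051/((-305)²) = 622051/93025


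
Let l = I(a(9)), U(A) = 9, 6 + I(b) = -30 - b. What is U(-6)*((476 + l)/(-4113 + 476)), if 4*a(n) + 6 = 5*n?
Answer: -15489/14548 ≈ -1.0647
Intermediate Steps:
a(n) = -3/2 + 5*n/4 (a(n) = -3/2 + (5*n)/4 = -3/2 + 5*n/4)
I(b) = -36 - b (I(b) = -6 + (-30 - b) = -36 - b)
l = -183/4 (l = -36 - (-3/2 + (5/4)*9) = -36 - (-3/2 + 45/4) = -36 - 1*39/4 = -36 - 39/4 = -183/4 ≈ -45.750)
U(-6)*((476 + l)/(-4113 + 476)) = 9*((476 - 183/4)/(-4113 + 476)) = 9*((1721/4)/(-3637)) = 9*((1721/4)*(-1/3637)) = 9*(-1721/14548) = -15489/14548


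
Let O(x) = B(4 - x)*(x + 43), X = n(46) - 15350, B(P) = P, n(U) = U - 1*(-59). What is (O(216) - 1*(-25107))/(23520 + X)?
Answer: -29801/8275 ≈ -3.6013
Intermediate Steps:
n(U) = 59 + U (n(U) = U + 59 = 59 + U)
X = -15245 (X = (59 + 46) - 15350 = 105 - 15350 = -15245)
O(x) = (4 - x)*(43 + x) (O(x) = (4 - x)*(x + 43) = (4 - x)*(43 + x))
(O(216) - 1*(-25107))/(23520 + X) = (-(-4 + 216)*(43 + 216) - 1*(-25107))/(23520 - 15245) = (-1*212*259 + 25107)/8275 = (-54908 + 25107)*(1/8275) = -29801*1/8275 = -29801/8275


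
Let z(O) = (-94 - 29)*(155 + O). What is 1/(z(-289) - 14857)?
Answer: 1/1625 ≈ 0.00061538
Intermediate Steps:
z(O) = -19065 - 123*O (z(O) = -123*(155 + O) = -19065 - 123*O)
1/(z(-289) - 14857) = 1/((-19065 - 123*(-289)) - 14857) = 1/((-19065 + 35547) - 14857) = 1/(16482 - 14857) = 1/1625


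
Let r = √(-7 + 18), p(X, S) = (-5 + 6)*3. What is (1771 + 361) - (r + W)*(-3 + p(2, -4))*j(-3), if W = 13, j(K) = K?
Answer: 2132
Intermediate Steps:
p(X, S) = 3 (p(X, S) = 1*3 = 3)
r = √11 ≈ 3.3166
(1771 + 361) - (r + W)*(-3 + p(2, -4))*j(-3) = (1771 + 361) - (√11 + 13)*(-3 + 3)*(-3) = 2132 - (13 + √11)*0*(-3) = 2132 - (13 + √11)*0 = 2132 - 1*0 = 2132 + 0 = 2132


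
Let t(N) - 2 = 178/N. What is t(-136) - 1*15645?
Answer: -1063813/68 ≈ -15644.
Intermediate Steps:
t(N) = 2 + 178/N
t(-136) - 1*15645 = (2 + 178/(-136)) - 1*15645 = (2 + 178*(-1/136)) - 15645 = (2 - 89/68) - 15645 = 47/68 - 15645 = -1063813/68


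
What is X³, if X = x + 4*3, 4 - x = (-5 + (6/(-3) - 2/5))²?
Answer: -909853209/15625 ≈ -58231.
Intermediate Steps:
x = -1269/25 (x = 4 - (-5 + (6/(-3) - 2/5))² = 4 - (-5 + (6*(-⅓) - 2*⅕))² = 4 - (-5 + (-2 - ⅖))² = 4 - (-5 - 12/5)² = 4 - (-37/5)² = 4 - 1*1369/25 = 4 - 1369/25 = -1269/25 ≈ -50.760)
X = -969/25 (X = -1269/25 + 4*3 = -1269/25 + 12 = -969/25 ≈ -38.760)
X³ = (-969/25)³ = -909853209/15625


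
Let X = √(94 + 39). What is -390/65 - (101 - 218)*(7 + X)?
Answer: 813 + 117*√133 ≈ 2162.3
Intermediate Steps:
X = √133 ≈ 11.533
-390/65 - (101 - 218)*(7 + X) = -390/65 - (101 - 218)*(7 + √133) = -390*1/65 - (-117)*(7 + √133) = -6 - (-819 - 117*√133) = -6 + (819 + 117*√133) = 813 + 117*√133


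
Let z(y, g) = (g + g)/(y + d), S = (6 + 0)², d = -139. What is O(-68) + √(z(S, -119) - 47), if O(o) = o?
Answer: -68 + I*√474109/103 ≈ -68.0 + 6.685*I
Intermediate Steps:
S = 36 (S = 6² = 36)
z(y, g) = 2*g/(-139 + y) (z(y, g) = (g + g)/(y - 139) = (2*g)/(-139 + y) = 2*g/(-139 + y))
O(-68) + √(z(S, -119) - 47) = -68 + √(2*(-119)/(-139 + 36) - 47) = -68 + √(2*(-119)/(-103) - 47) = -68 + √(2*(-119)*(-1/103) - 47) = -68 + √(238/103 - 47) = -68 + √(-4603/103) = -68 + I*√474109/103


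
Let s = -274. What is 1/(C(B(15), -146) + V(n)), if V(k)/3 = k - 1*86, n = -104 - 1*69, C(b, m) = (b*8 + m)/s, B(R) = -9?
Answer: -137/106340 ≈ -0.0012883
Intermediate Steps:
C(b, m) = -4*b/137 - m/274 (C(b, m) = (b*8 + m)/(-274) = (8*b + m)*(-1/274) = (m + 8*b)*(-1/274) = -4*b/137 - m/274)
n = -173 (n = -104 - 69 = -173)
V(k) = -258 + 3*k (V(k) = 3*(k - 1*86) = 3*(k - 86) = 3*(-86 + k) = -258 + 3*k)
1/(C(B(15), -146) + V(n)) = 1/((-4/137*(-9) - 1/274*(-146)) + (-258 + 3*(-173))) = 1/((36/137 + 73/137) + (-258 - 519)) = 1/(109/137 - 777) = 1/(-106340/137) = -137/106340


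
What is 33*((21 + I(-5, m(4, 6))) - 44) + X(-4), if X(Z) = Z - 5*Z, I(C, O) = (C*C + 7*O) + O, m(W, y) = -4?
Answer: -974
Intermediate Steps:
I(C, O) = C**2 + 8*O (I(C, O) = (C**2 + 7*O) + O = C**2 + 8*O)
X(Z) = -4*Z
33*((21 + I(-5, m(4, 6))) - 44) + X(-4) = 33*((21 + ((-5)**2 + 8*(-4))) - 44) - 4*(-4) = 33*((21 + (25 - 32)) - 44) + 16 = 33*((21 - 7) - 44) + 16 = 33*(14 - 44) + 16 = 33*(-30) + 16 = -990 + 16 = -974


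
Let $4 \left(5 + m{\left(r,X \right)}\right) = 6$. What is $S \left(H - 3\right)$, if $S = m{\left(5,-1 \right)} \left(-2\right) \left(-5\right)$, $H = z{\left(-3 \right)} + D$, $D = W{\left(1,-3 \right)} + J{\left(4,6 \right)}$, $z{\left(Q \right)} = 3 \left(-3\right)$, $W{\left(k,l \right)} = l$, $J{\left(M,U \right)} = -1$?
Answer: $560$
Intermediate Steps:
$z{\left(Q \right)} = -9$
$m{\left(r,X \right)} = - \frac{7}{2}$ ($m{\left(r,X \right)} = -5 + \frac{1}{4} \cdot 6 = -5 + \frac{3}{2} = - \frac{7}{2}$)
$D = -4$ ($D = -3 - 1 = -4$)
$H = -13$ ($H = -9 - 4 = -13$)
$S = -35$ ($S = \left(- \frac{7}{2}\right) \left(-2\right) \left(-5\right) = 7 \left(-5\right) = -35$)
$S \left(H - 3\right) = - 35 \left(-13 - 3\right) = \left(-35\right) \left(-16\right) = 560$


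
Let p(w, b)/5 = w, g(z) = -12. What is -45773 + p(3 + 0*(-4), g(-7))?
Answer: -45758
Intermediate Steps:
p(w, b) = 5*w
-45773 + p(3 + 0*(-4), g(-7)) = -45773 + 5*(3 + 0*(-4)) = -45773 + 5*(3 + 0) = -45773 + 5*3 = -45773 + 15 = -45758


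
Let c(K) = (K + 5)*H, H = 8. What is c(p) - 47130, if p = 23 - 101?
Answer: -47714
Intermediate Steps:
p = -78
c(K) = 40 + 8*K (c(K) = (K + 5)*8 = (5 + K)*8 = 40 + 8*K)
c(p) - 47130 = (40 + 8*(-78)) - 47130 = (40 - 624) - 47130 = -584 - 47130 = -47714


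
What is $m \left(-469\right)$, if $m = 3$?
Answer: $-1407$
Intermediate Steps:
$m \left(-469\right) = 3 \left(-469\right) = -1407$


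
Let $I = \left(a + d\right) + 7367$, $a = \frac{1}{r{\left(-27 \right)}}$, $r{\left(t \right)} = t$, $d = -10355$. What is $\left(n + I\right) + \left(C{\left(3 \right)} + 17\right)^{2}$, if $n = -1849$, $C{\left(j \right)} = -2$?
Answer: $- \frac{124525}{27} \approx -4612.0$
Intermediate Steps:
$a = - \frac{1}{27}$ ($a = \frac{1}{-27} = - \frac{1}{27} \approx -0.037037$)
$I = - \frac{80677}{27}$ ($I = \left(- \frac{1}{27} - 10355\right) + 7367 = - \frac{279586}{27} + 7367 = - \frac{80677}{27} \approx -2988.0$)
$\left(n + I\right) + \left(C{\left(3 \right)} + 17\right)^{2} = \left(-1849 - \frac{80677}{27}\right) + \left(-2 + 17\right)^{2} = - \frac{130600}{27} + 15^{2} = - \frac{130600}{27} + 225 = - \frac{124525}{27}$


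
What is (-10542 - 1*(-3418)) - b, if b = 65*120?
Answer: -14924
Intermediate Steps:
b = 7800
(-10542 - 1*(-3418)) - b = (-10542 - 1*(-3418)) - 1*7800 = (-10542 + 3418) - 7800 = -7124 - 7800 = -14924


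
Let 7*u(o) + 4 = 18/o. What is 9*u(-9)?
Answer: -54/7 ≈ -7.7143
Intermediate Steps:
u(o) = -4/7 + 18/(7*o) (u(o) = -4/7 + (18/o)/7 = -4/7 + 18/(7*o))
9*u(-9) = 9*((2/7)*(9 - 2*(-9))/(-9)) = 9*((2/7)*(-⅑)*(9 + 18)) = 9*((2/7)*(-⅑)*27) = 9*(-6/7) = -54/7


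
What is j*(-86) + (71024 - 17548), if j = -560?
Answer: 101636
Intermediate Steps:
j*(-86) + (71024 - 17548) = -560*(-86) + (71024 - 17548) = 48160 + 53476 = 101636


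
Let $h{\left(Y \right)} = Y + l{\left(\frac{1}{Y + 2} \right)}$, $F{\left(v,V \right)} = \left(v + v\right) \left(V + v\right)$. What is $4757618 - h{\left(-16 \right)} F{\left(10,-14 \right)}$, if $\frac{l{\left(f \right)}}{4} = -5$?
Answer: $4754738$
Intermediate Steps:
$l{\left(f \right)} = -20$ ($l{\left(f \right)} = 4 \left(-5\right) = -20$)
$F{\left(v,V \right)} = 2 v \left(V + v\right)$
$h{\left(Y \right)} = -20 + Y$ ($h{\left(Y \right)} = Y - 20 = -20 + Y$)
$4757618 - h{\left(-16 \right)} F{\left(10,-14 \right)} = 4757618 - \left(-20 - 16\right) 2 \cdot 10 \left(-14 + 10\right) = 4757618 - - 36 \cdot 2 \cdot 10 \left(-4\right) = 4757618 - \left(-36\right) \left(-80\right) = 4757618 - 2880 = 4754738$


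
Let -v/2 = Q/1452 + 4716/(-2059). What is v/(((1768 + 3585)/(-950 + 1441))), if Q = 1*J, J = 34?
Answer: 1663907183/4000923201 ≈ 0.41588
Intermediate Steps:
Q = 34 (Q = 1*34 = 34)
v = 3388813/747417 (v = -2*(34/1452 + 4716/(-2059)) = -2*(34*(1/1452) + 4716*(-1/2059)) = -2*(17/726 - 4716/2059) = -2*(-3388813/1494834) = 3388813/747417 ≈ 4.5340)
v/(((1768 + 3585)/(-950 + 1441))) = 3388813/(747417*(((1768 + 3585)/(-950 + 1441)))) = 3388813/(747417*((5353/491))) = 3388813/(747417*((5353*(1/491)))) = 3388813/(747417*(5353/491)) = (3388813/747417)*(491/5353) = 1663907183/4000923201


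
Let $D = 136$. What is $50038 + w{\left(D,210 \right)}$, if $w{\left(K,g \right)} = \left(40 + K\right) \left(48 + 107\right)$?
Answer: $77318$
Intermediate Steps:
$w{\left(K,g \right)} = 6200 + 155 K$ ($w{\left(K,g \right)} = \left(40 + K\right) 155 = 6200 + 155 K$)
$50038 + w{\left(D,210 \right)} = 50038 + \left(6200 + 155 \cdot 136\right) = 50038 + \left(6200 + 21080\right) = 50038 + 27280 = 77318$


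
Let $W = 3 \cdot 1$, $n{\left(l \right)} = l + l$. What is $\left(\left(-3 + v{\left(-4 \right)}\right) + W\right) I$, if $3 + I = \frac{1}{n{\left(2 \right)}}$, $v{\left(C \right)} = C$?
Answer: $11$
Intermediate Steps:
$n{\left(l \right)} = 2 l$
$W = 3$
$I = - \frac{11}{4}$ ($I = -3 + \frac{1}{2 \cdot 2} = -3 + \frac{1}{4} = - \frac{11}{4} \approx -2.75$)
$\left(\left(-3 + v{\left(-4 \right)}\right) + W\right) I = \left(\left(-3 - 4\right) + 3\right) \left(- \frac{11}{4}\right) = \left(-7 + 3\right) \left(- \frac{11}{4}\right) = \left(-4\right) \left(- \frac{11}{4}\right) = 11$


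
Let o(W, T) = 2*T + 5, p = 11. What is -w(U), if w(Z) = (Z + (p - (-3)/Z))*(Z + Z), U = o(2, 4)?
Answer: -630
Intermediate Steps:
o(W, T) = 5 + 2*T
U = 13 (U = 5 + 2*4 = 5 + 8 = 13)
w(Z) = 2*Z*(11 + Z + 3/Z) (w(Z) = (Z + (11 - (-3)/Z))*(Z + Z) = (Z + (11 + 3/Z))*(2*Z) = (11 + Z + 3/Z)*(2*Z) = 2*Z*(11 + Z + 3/Z))
-w(U) = -(6 + 2*13**2 + 22*13) = -(6 + 2*169 + 286) = -(6 + 338 + 286) = -1*630 = -630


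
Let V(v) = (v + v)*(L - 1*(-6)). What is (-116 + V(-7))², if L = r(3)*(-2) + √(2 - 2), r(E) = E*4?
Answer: 18496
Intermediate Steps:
r(E) = 4*E
L = -24 (L = (4*3)*(-2) + √(2 - 2) = 12*(-2) + √0 = -24 + 0 = -24)
V(v) = -36*v (V(v) = (v + v)*(-24 - 1*(-6)) = (2*v)*(-24 + 6) = (2*v)*(-18) = -36*v)
(-116 + V(-7))² = (-116 - 36*(-7))² = (-116 + 252)² = 136² = 18496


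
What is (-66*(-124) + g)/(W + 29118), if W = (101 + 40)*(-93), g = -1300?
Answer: 6884/16005 ≈ 0.43012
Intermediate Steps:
W = -13113 (W = 141*(-93) = -13113)
(-66*(-124) + g)/(W + 29118) = (-66*(-124) - 1300)/(-13113 + 29118) = (8184 - 1300)/16005 = 6884*(1/16005) = 6884/16005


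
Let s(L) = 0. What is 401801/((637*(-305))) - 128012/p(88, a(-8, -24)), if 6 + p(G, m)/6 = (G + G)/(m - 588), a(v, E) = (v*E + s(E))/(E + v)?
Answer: 11185034522/3302845 ≈ 3386.5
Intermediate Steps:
a(v, E) = E*v/(E + v) (a(v, E) = (v*E + 0)/(E + v) = (E*v + 0)/(E + v) = (E*v)/(E + v) = E*v/(E + v))
p(G, m) = -36 + 12*G/(-588 + m) (p(G, m) = -36 + 6*((G + G)/(m - 588)) = -36 + 6*((2*G)/(-588 + m)) = -36 + 6*(2*G/(-588 + m)) = -36 + 12*G/(-588 + m))
401801/((637*(-305))) - 128012/p(88, a(-8, -24)) = 401801/((637*(-305))) - 128012*(-588 - 24*(-8)/(-24 - 8))/(12*(1764 + 88 - (-72)*(-8)/(-24 - 8))) = 401801/(-194285) - 128012*(-588 - 24*(-8)/(-32))/(12*(1764 + 88 - (-72)*(-8)/(-32))) = 401801*(-1/194285) - 128012*(-588 - 24*(-8)*(-1/32))/(12*(1764 + 88 - (-72)*(-8)*(-1)/32)) = -401801/194285 - 128012*(-588 - 6)/(12*(1764 + 88 - 3*(-6))) = -401801/194285 - 128012*(-99/(2*(1764 + 88 + 18))) = -401801/194285 - 128012/(12*(-1/594)*1870) = -401801/194285 - 128012/(-340/9) = -401801/194285 - 128012*(-9/340) = -401801/194285 + 288027/85 = 11185034522/3302845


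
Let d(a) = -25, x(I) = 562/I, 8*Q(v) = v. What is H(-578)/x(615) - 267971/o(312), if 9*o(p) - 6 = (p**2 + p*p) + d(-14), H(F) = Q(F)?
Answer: -40021083987/437615912 ≈ -91.453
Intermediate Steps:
Q(v) = v/8
H(F) = F/8
o(p) = -19/9 + 2*p**2/9 (o(p) = 2/3 + ((p**2 + p*p) - 25)/9 = 2/3 + ((p**2 + p**2) - 25)/9 = 2/3 + (2*p**2 - 25)/9 = 2/3 + (-25 + 2*p**2)/9 = 2/3 + (-25/9 + 2*p**2/9) = -19/9 + 2*p**2/9)
H(-578)/x(615) - 267971/o(312) = ((1/8)*(-578))/((562/615)) - 267971/(-19/9 + (2/9)*312**2) = -289/(4*(562*(1/615))) - 267971/(-19/9 + (2/9)*97344) = -289/(4*562/615) - 267971/(-19/9 + 21632) = -289/4*615/562 - 267971/194669/9 = -177735/2248 - 267971*9/194669 = -177735/2248 - 2411739/194669 = -40021083987/437615912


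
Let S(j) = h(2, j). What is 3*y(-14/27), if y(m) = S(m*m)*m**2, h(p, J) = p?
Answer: 392/243 ≈ 1.6132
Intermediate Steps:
S(j) = 2
y(m) = 2*m**2
3*y(-14/27) = 3*(2*(-14/27)**2) = 3*(2*(196/729)) = 3*(392/729) = 392/243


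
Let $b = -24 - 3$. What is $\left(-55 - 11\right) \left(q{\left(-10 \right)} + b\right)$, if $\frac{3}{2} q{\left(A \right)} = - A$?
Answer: $1342$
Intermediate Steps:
$b = -27$
$q{\left(A \right)} = - \frac{2 A}{3}$ ($q{\left(A \right)} = \frac{2 \left(- A\right)}{3} = - \frac{2 A}{3}$)
$\left(-55 - 11\right) \left(q{\left(-10 \right)} + b\right) = \left(-55 - 11\right) \left(\left(- \frac{2}{3}\right) \left(-10\right) - 27\right) = - 66 \left(\frac{20}{3} - 27\right) = \left(-66\right) \left(- \frac{61}{3}\right) = 1342$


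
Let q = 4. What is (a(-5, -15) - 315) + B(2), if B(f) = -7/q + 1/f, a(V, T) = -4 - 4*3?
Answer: -1329/4 ≈ -332.25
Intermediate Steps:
a(V, T) = -16 (a(V, T) = -4 - 12 = -16)
B(f) = -7/4 + 1/f
(a(-5, -15) - 315) + B(2) = (-16 - 315) + (-7/4 + 1/2) = -331 + (-7/4 + 1/2) = -331 - 5/4 = -1329/4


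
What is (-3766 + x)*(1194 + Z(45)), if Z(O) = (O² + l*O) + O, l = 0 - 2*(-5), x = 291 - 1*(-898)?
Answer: -9570978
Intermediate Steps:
x = 1189 (x = 291 + 898 = 1189)
l = 10 (l = 0 + 10 = 10)
Z(O) = O² + 11*O (Z(O) = (O² + 10*O) + O = O² + 11*O)
(-3766 + x)*(1194 + Z(45)) = (-3766 + 1189)*(1194 + 45*(11 + 45)) = -2577*(1194 + 45*56) = -2577*(1194 + 2520) = -2577*3714 = -9570978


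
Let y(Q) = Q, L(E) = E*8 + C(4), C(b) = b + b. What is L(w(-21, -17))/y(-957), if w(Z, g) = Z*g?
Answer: -2864/957 ≈ -2.9927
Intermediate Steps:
C(b) = 2*b
L(E) = 8 + 8*E (L(E) = E*8 + 2*4 = 8*E + 8 = 8 + 8*E)
L(w(-21, -17))/y(-957) = (8 + 8*(-21*(-17)))/(-957) = (8 + 8*357)*(-1/957) = (8 + 2856)*(-1/957) = 2864*(-1/957) = -2864/957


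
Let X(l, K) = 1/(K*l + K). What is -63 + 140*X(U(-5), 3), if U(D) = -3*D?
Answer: -721/12 ≈ -60.083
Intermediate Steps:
U(D) = -3*D
X(l, K) = 1/(K + K*l)
-63 + 140*X(U(-5), 3) = -63 + 140*(1/(3*(1 - 3*(-5)))) = -63 + 140*(1/(3*(1 + 15))) = -63 + 140*((⅓)/16) = -63 + 140*((⅓)*(1/16)) = -63 + 140*(1/48) = -63 + 35/12 = -721/12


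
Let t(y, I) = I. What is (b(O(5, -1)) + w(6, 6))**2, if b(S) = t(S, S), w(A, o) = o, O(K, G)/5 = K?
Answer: 961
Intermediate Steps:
O(K, G) = 5*K
b(S) = S
(b(O(5, -1)) + w(6, 6))**2 = (5*5 + 6)**2 = (25 + 6)**2 = 31**2 = 961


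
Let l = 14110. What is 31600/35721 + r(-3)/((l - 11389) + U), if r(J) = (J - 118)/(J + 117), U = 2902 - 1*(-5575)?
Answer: 1222283423/1381831164 ≈ 0.88454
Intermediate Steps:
U = 8477 (U = 2902 + 5575 = 8477)
r(J) = (-118 + J)/(117 + J)
31600/35721 + r(-3)/((l - 11389) + U) = 31600/35721 + ((-118 - 3)/(117 - 3))/((14110 - 11389) + 8477) = 31600*(1/35721) + (-121/114)/(2721 + 8477) = 31600/35721 + ((1/114)*(-121))/11198 = 31600/35721 - 121/114*1/11198 = 31600/35721 - 11/116052 = 1222283423/1381831164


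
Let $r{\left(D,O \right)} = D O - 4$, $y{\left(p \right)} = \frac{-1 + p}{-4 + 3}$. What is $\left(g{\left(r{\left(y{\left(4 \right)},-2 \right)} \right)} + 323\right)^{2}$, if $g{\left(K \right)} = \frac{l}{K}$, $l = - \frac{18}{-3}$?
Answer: $106276$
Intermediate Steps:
$y{\left(p \right)} = 1 - p$ ($y{\left(p \right)} = \frac{-1 + p}{-1} = \left(-1 + p\right) \left(-1\right) = 1 - p$)
$r{\left(D,O \right)} = -4 + D O$
$l = 6$ ($l = \left(-18\right) \left(- \frac{1}{3}\right) = 6$)
$g{\left(K \right)} = \frac{6}{K}$
$\left(g{\left(r{\left(y{\left(4 \right)},-2 \right)} \right)} + 323\right)^{2} = \left(\frac{6}{-4 + \left(1 - 4\right) \left(-2\right)} + 323\right)^{2} = \left(\frac{6}{-4 - -6} + 323\right)^{2} = \left(\frac{6}{-4 + 6} + 323\right)^{2} = \left(\frac{6}{2} + 323\right)^{2} = \left(6 \cdot \frac{1}{2} + 323\right)^{2} = \left(3 + 323\right)^{2} = 326^{2} = 106276$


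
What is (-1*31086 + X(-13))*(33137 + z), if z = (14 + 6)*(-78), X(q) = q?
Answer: -982013123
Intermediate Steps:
z = -1560 (z = 20*(-78) = -1560)
(-1*31086 + X(-13))*(33137 + z) = (-1*31086 - 13)*(33137 - 1560) = (-31086 - 13)*31577 = -31099*31577 = -982013123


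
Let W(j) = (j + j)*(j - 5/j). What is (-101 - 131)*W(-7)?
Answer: -20416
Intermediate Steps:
W(j) = 2*j*(j - 5/j) (W(j) = (2*j)*(j - 5/j) = 2*j*(j - 5/j))
(-101 - 131)*W(-7) = (-101 - 131)*(-10 + 2*(-7)²) = -232*(-10 + 2*49) = -232*(-10 + 98) = -232*88 = -20416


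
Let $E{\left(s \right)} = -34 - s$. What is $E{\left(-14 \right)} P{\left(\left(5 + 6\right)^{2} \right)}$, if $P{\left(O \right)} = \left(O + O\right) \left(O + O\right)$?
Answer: $-1171280$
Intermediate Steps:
$P{\left(O \right)} = 4 O^{2}$ ($P{\left(O \right)} = 2 O 2 O = 4 O^{2}$)
$E{\left(-14 \right)} P{\left(\left(5 + 6\right)^{2} \right)} = \left(-34 - -14\right) 4 \left(\left(5 + 6\right)^{2}\right)^{2} = \left(-34 + 14\right) 4 \left(11^{2}\right)^{2} = - 20 \cdot 4 \cdot 121^{2} = - 20 \cdot 4 \cdot 14641 = \left(-20\right) 58564 = -1171280$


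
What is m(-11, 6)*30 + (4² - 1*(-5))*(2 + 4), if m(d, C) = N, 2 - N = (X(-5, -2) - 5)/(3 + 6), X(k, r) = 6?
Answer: 548/3 ≈ 182.67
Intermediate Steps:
N = 17/9 (N = 2 - (6 - 5)/(3 + 6) = 2 - 1/9 = 2 - 1*⅑ = 2 - ⅑ = 17/9 ≈ 1.8889)
m(d, C) = 17/9
m(-11, 6)*30 + (4² - 1*(-5))*(2 + 4) = (17/9)*30 + (4² - 1*(-5))*(2 + 4) = 170/3 + (16 + 5)*6 = 170/3 + 21*6 = 170/3 + 126 = 548/3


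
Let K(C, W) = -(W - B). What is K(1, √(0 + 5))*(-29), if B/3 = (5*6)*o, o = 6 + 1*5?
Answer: -28710 + 29*√5 ≈ -28645.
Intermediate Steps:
o = 11 (o = 6 + 5 = 11)
B = 990 (B = 3*((5*6)*11) = 3*(30*11) = 3*330 = 990)
K(C, W) = 990 - W (K(C, W) = -(W - 1*990) = -(W - 990) = -(-990 + W) = 990 - W)
K(1, √(0 + 5))*(-29) = (990 - √(0 + 5))*(-29) = (990 - √5)*(-29) = -28710 + 29*√5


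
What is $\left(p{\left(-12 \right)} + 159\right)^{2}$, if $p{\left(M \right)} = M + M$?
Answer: $18225$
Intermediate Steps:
$p{\left(M \right)} = 2 M$
$\left(p{\left(-12 \right)} + 159\right)^{2} = \left(2 \left(-12\right) + 159\right)^{2} = \left(-24 + 159\right)^{2} = 135^{2} = 18225$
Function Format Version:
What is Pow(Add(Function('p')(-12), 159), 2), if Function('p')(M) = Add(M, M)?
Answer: 18225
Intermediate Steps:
Function('p')(M) = Mul(2, M)
Pow(Add(Function('p')(-12), 159), 2) = Pow(Add(Mul(2, -12), 159), 2) = Pow(Add(-24, 159), 2) = Pow(135, 2) = 18225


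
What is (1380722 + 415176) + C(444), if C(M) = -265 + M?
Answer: 1796077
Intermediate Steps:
(1380722 + 415176) + C(444) = (1380722 + 415176) + (-265 + 444) = 1795898 + 179 = 1796077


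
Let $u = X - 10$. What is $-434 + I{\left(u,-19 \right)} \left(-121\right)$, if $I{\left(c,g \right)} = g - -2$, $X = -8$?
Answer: $1623$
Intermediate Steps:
$u = -18$ ($u = -8 - 10 = -18$)
$I{\left(c,g \right)} = 2 + g$ ($I{\left(c,g \right)} = g + 2 = 2 + g$)
$-434 + I{\left(u,-19 \right)} \left(-121\right) = -434 + \left(2 - 19\right) \left(-121\right) = -434 - -2057 = -434 + 2057 = 1623$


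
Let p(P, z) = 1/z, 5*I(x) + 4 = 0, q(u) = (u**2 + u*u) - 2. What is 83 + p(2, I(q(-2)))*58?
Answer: 21/2 ≈ 10.500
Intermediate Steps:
q(u) = -2 + 2*u**2 (q(u) = (u**2 + u**2) - 2 = 2*u**2 - 2 = -2 + 2*u**2)
I(x) = -4/5 (I(x) = -4/5 + (1/5)*0 = -4/5 + 0 = -4/5)
83 + p(2, I(q(-2)))*58 = 83 + 58/(-4/5) = 83 - 5/4*58 = 83 - 145/2 = 21/2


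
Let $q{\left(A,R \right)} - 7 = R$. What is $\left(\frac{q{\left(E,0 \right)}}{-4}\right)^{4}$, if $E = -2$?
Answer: $\frac{2401}{256} \approx 9.3789$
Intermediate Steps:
$q{\left(A,R \right)} = 7 + R$
$\left(\frac{q{\left(E,0 \right)}}{-4}\right)^{4} = \left(\frac{7 + 0}{-4}\right)^{4} = \left(7 \left(- \frac{1}{4}\right)\right)^{4} = \left(- \frac{7}{4}\right)^{4} = \frac{2401}{256}$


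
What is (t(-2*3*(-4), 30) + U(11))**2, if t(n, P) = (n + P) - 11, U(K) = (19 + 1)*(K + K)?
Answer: 233289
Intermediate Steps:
U(K) = 40*K (U(K) = 20*(2*K) = 40*K)
t(n, P) = -11 + P + n (t(n, P) = (P + n) - 11 = -11 + P + n)
(t(-2*3*(-4), 30) + U(11))**2 = ((-11 + 30 - 2*3*(-4)) + 40*11)**2 = ((-11 + 30 - 6*(-4)) + 440)**2 = ((-11 + 30 + 24) + 440)**2 = (43 + 440)**2 = 483**2 = 233289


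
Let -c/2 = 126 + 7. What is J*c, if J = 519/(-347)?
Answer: 138054/347 ≈ 397.85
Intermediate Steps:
c = -266 (c = -2*(126 + 7) = -2*133 = -266)
J = -519/347 (J = 519*(-1/347) = -519/347 ≈ -1.4957)
J*c = -519/347*(-266) = 138054/347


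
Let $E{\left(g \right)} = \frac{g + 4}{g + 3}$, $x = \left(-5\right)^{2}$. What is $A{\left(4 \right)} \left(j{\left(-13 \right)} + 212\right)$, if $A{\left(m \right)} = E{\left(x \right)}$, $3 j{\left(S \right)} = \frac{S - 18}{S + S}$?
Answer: $\frac{480443}{2184} \approx 219.98$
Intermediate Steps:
$x = 25$
$j{\left(S \right)} = \frac{-18 + S}{6 S}$ ($j{\left(S \right)} = \frac{\left(S - 18\right) \frac{1}{S + S}}{3} = \frac{\left(-18 + S\right) \frac{1}{2 S}}{3} = \frac{\frac{1}{2} \frac{1}{S} \left(-18 + S\right)}{3} = \frac{-18 + S}{6 S}$)
$E{\left(g \right)} = \frac{4 + g}{3 + g}$
$A{\left(m \right)} = \frac{29}{28}$ ($A{\left(m \right)} = \frac{4 + 25}{3 + 25} = \frac{1}{28} \cdot 29 = \frac{29}{28}$)
$A{\left(4 \right)} \left(j{\left(-13 \right)} + 212\right) = \frac{29 \left(\frac{-18 - 13}{6 \left(-13\right)} + 212\right)}{28} = \frac{29 \left(\frac{1}{6} \left(- \frac{1}{13}\right) \left(-31\right) + 212\right)}{28} = \frac{29 \left(\frac{31}{78} + 212\right)}{28} = \frac{29}{28} \cdot \frac{16567}{78} = \frac{480443}{2184}$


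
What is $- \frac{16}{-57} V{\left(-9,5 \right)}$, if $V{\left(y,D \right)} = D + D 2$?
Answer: $\frac{80}{19} \approx 4.2105$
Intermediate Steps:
$V{\left(y,D \right)} = 3 D$ ($V{\left(y,D \right)} = D + 2 D = 3 D$)
$- \frac{16}{-57} V{\left(-9,5 \right)} = - \frac{16}{-57} \cdot 3 \cdot 5 = \left(-16\right) \left(- \frac{1}{57}\right) 15 = \frac{16}{57} \cdot 15 = \frac{80}{19}$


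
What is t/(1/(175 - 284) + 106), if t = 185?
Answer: 20165/11553 ≈ 1.7454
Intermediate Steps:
t/(1/(175 - 284) + 106) = 185/(1/(175 - 284) + 106) = 185/(1/(-109) + 106) = 185/(-1/109 + 106) = 185/(11553/109) = 185*(109/11553) = 20165/11553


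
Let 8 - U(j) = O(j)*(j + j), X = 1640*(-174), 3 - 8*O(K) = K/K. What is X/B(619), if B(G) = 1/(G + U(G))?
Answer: -90601800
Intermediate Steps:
O(K) = 1/4 (O(K) = 3/8 - K/(8*K) = 3/8 - 1/8*1 = 3/8 - 1/8 = 1/4)
X = -285360
U(j) = 8 - j/2 (U(j) = 8 - (j + j)/4 = 8 - 2*j/4 = 8 - j/2)
B(G) = 1/(8 + G/2) (B(G) = 1/(G + (8 - G/2)) = 1/(8 + G/2))
X/B(619) = -285360/(2/(16 + 619)) = -285360/(2/635) = -285360/(2*(1/635)) = -285360/2/635 = -285360*635/2 = -90601800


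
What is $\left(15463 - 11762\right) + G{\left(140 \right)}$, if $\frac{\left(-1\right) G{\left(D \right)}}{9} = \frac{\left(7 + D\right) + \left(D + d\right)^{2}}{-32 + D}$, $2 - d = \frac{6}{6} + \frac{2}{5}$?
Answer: $\frac{153104}{75} \approx 2041.4$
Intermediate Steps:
$d = \frac{3}{5}$ ($d = 2 - \left(\frac{6}{6} + \frac{2}{5}\right) = 2 - \left(6 \cdot \frac{1}{6} + 2 \cdot \frac{1}{5}\right) = 2 - \left(1 + \frac{2}{5}\right) = 2 - \frac{7}{5} = \frac{3}{5} \approx 0.6$)
$G{\left(D \right)} = - \frac{9 \left(7 + D + \left(\frac{3}{5} + D\right)^{2}\right)}{-32 + D}$ ($G{\left(D \right)} = - 9 \frac{\left(7 + D\right) + \left(D + \frac{3}{5}\right)^{2}}{-32 + D} = - 9 \frac{\left(7 + D\right) + \left(\frac{3}{5} + D\right)^{2}}{-32 + D} = - 9 \frac{7 + D + \left(\frac{3}{5} + D\right)^{2}}{-32 + D} = - \frac{9 \left(7 + D + \left(\frac{3}{5} + D\right)^{2}\right)}{-32 + D}$)
$\left(15463 - 11762\right) + G{\left(140 \right)} = \left(15463 - 11762\right) + \frac{9 \left(-184 - 7700 - 25 \cdot 140^{2}\right)}{25 \left(-32 + 140\right)} = 3701 + \frac{9 \left(-184 - 7700 - 490000\right)}{25 \cdot 108} = 3701 + \frac{9}{25} \cdot \frac{1}{108} \left(-184 - 7700 - 490000\right) = 3701 + \frac{9}{25} \cdot \frac{1}{108} \left(-497884\right) = 3701 - \frac{124471}{75} = \frac{153104}{75}$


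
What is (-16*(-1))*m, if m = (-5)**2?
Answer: 400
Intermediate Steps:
m = 25
(-16*(-1))*m = -16*(-1)*25 = -2*(-8)*25 = 16*25 = 400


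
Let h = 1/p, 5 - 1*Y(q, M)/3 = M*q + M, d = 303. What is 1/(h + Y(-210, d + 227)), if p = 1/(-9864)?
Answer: 1/322461 ≈ 3.1012e-6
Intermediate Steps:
p = -1/9864 ≈ -0.00010138
Y(q, M) = 15 - 3*M - 3*M*q (Y(q, M) = 15 - 3*(M*q + M) = 15 - 3*(M + M*q) = 15 + (-3*M - 3*M*q) = 15 - 3*M - 3*M*q)
h = -9864 (h = 1/(-1/9864) = -9864)
1/(h + Y(-210, d + 227)) = 1/(-9864 + (15 - 3*(303 + 227) - 3*(303 + 227)*(-210))) = 1/(-9864 + (15 - 3*530 - 3*530*(-210))) = 1/(-9864 + (15 - 1590 + 333900)) = 1/(-9864 + 332325) = 1/322461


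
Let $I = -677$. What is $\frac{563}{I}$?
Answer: $- \frac{563}{677} \approx -0.83161$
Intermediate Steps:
$\frac{563}{I} = \frac{563}{-677} = 563 \left(- \frac{1}{677}\right) = - \frac{563}{677}$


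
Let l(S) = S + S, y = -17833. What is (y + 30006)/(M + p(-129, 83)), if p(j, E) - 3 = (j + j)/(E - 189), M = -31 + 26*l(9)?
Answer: 645169/23449 ≈ 27.514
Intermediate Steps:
l(S) = 2*S
M = 437 (M = -31 + 26*(2*9) = -31 + 26*18 = -31 + 468 = 437)
p(j, E) = 3 + 2*j/(-189 + E) (p(j, E) = 3 + (j + j)/(E - 189) = 3 + (2*j)/(-189 + E) = 3 + 2*j/(-189 + E))
(y + 30006)/(M + p(-129, 83)) = (-17833 + 30006)/(437 + (-567 + 2*(-129) + 3*83)/(-189 + 83)) = 12173/(437 + (-567 - 258 + 249)/(-106)) = 12173/(437 - 1/106*(-576)) = 12173/(437 + 288/53) = 12173/(23449/53) = 12173*(53/23449) = 645169/23449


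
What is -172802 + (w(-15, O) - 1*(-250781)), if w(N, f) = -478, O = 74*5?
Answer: 77501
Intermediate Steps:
O = 370
-172802 + (w(-15, O) - 1*(-250781)) = -172802 + (-478 - 1*(-250781)) = -172802 + (-478 + 250781) = -172802 + 250303 = 77501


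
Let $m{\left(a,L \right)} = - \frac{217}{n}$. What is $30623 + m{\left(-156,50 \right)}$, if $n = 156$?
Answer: $\frac{4776971}{156} \approx 30622.0$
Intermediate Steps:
$m{\left(a,L \right)} = - \frac{217}{156}$
$30623 + m{\left(-156,50 \right)} = 30623 - \frac{217}{156} = \frac{4776971}{156}$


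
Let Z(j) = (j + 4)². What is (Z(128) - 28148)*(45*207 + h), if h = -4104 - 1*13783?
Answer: 91926128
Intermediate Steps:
Z(j) = (4 + j)²
h = -17887 (h = -4104 - 13783 = -17887)
(Z(128) - 28148)*(45*207 + h) = ((4 + 128)² - 28148)*(45*207 - 17887) = (132² - 28148)*(9315 - 17887) = (17424 - 28148)*(-8572) = -10724*(-8572) = 91926128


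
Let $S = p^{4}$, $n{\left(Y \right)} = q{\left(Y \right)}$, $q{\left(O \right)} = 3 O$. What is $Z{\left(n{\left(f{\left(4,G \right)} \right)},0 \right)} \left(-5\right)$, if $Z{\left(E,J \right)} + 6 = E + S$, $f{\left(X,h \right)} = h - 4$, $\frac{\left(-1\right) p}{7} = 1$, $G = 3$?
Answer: $-11960$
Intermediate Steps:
$p = -7$ ($p = \left(-7\right) 1 = -7$)
$f{\left(X,h \right)} = -4 + h$
$n{\left(Y \right)} = 3 Y$
$S = 2401$ ($S = \left(-7\right)^{4} = 2401$)
$Z{\left(E,J \right)} = 2395 + E$ ($Z{\left(E,J \right)} = -6 + \left(E + 2401\right) = -6 + \left(2401 + E\right) = 2395 + E$)
$Z{\left(n{\left(f{\left(4,G \right)} \right)},0 \right)} \left(-5\right) = \left(2395 + 3 \left(-4 + 3\right)\right) \left(-5\right) = \left(2395 + 3 \left(-1\right)\right) \left(-5\right) = \left(2395 - 3\right) \left(-5\right) = 2392 \left(-5\right) = -11960$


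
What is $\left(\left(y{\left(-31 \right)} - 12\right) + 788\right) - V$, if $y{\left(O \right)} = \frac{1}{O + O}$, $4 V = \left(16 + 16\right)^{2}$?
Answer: $\frac{32239}{62} \approx 519.98$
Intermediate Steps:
$V = 256$ ($V = \frac{\left(16 + 16\right)^{2}}{4} = \frac{32^{2}}{4} = \frac{1}{4} \cdot 1024 = 256$)
$y{\left(O \right)} = \frac{1}{2 O}$
$\left(\left(y{\left(-31 \right)} - 12\right) + 788\right) - V = \left(\left(\frac{1}{2 \left(-31\right)} - 12\right) + 788\right) - 256 = \left(\left(\frac{1}{2} \left(- \frac{1}{31}\right) - 12\right) + 788\right) - 256 = \left(\left(- \frac{1}{62} - 12\right) + 788\right) - 256 = \left(- \frac{745}{62} + 788\right) - 256 = \frac{48111}{62} - 256 = \frac{32239}{62}$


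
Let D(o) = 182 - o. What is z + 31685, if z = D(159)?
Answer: 31708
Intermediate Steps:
z = 23 (z = 182 - 1*159 = 182 - 159 = 23)
z + 31685 = 23 + 31685 = 31708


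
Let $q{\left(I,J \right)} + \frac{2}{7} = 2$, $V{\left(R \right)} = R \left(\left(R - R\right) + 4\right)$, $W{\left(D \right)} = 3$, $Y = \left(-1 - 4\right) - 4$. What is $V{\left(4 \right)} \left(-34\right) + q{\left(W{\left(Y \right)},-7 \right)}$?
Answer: $- \frac{3796}{7} \approx -542.29$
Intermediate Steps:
$Y = -9$ ($Y = -5 - 4 = -9$)
$V{\left(R \right)} = 4 R$ ($V{\left(R \right)} = R \left(0 + 4\right) = R 4 = 4 R$)
$q{\left(I,J \right)} = \frac{12}{7}$ ($q{\left(I,J \right)} = - \frac{2}{7} + 2 = \frac{12}{7}$)
$V{\left(4 \right)} \left(-34\right) + q{\left(W{\left(Y \right)},-7 \right)} = 4 \cdot 4 \left(-34\right) + \frac{12}{7} = 16 \left(-34\right) + \frac{12}{7} = -544 + \frac{12}{7} = - \frac{3796}{7}$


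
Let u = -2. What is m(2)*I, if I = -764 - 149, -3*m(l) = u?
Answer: -1826/3 ≈ -608.67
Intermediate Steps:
m(l) = 2/3 (m(l) = -1/3*(-2) = 2/3)
I = -913
m(2)*I = (2/3)*(-913) = -1826/3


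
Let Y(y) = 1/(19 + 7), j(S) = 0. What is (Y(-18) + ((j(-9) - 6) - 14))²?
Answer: 269361/676 ≈ 398.46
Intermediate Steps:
Y(y) = 1/26
(Y(-18) + ((j(-9) - 6) - 14))² = (1/26 + ((0 - 6) - 14))² = (1/26 + (-6 - 14))² = (1/26 - 20)² = (-519/26)² = 269361/676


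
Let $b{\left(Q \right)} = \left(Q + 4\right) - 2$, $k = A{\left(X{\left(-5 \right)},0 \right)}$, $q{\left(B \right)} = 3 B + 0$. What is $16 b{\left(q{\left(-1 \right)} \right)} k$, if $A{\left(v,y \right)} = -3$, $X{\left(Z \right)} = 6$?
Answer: $48$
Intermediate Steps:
$q{\left(B \right)} = 3 B$
$k = -3$
$b{\left(Q \right)} = 2 + Q$ ($b{\left(Q \right)} = \left(4 + Q\right) - 2 = 2 + Q$)
$16 b{\left(q{\left(-1 \right)} \right)} k = 16 \left(2 + 3 \left(-1\right)\right) \left(-3\right) = 16 \left(2 - 3\right) \left(-3\right) = 16 \left(-1\right) \left(-3\right) = \left(-16\right) \left(-3\right) = 48$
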